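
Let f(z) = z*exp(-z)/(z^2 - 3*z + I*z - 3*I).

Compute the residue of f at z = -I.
Write f(z) = P(z)/Q(z) with P(z) = z*exp(-z) and Q(z) = z^2 - 3*z + I*z - 3*I.
The denominator factors as Q(z) = (z - 3)*(z + I), so z = -I is a simple zero of Q and P is analytic there; z = -I is therefore a simple pole and
  Res(f, z₀) = P(z₀)/Q'(z₀).

Q'(z) = 2*z - 3 + I, so Q'(-I) = -3 - I.
P(-I) = -I*exp(I).

Res(f, -I) = (-I*exp(I))/(-3 - I) = (1/10 + 3*I/10)*exp(I)

Final answer: (1/10 + 3*I/10)*exp(I)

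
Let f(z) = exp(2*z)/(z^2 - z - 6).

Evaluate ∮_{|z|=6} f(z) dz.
-2*I*pi*exp(-4)/5 + 2*I*pi*exp(6)/5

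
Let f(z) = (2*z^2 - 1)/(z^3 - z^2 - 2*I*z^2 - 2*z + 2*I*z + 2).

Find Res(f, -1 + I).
1/5 - 9*I/10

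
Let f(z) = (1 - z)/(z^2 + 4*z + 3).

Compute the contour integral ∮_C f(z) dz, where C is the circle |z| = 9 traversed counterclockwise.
By the residue theorem, ∮_C f(z) dz = 2πi · (sum of the residues of f at the poles inside |z| = 9).

The denominator factors as (z + 3)*(z + 1), so the singularities of f are simple poles at z = -3, z = -1.
  |-3|² = 9 < 81 = 9², so this pole is inside the contour.
  |-1|² = 1 < 81 = 9², so this pole is inside the contour.

With P(z) = 1 - z and Q(z) = z^2 + 4*z + 3, each pole is simple, so Res(f, z₀) = P(z₀)/Q'(z₀) with Q'(z) = 2*z + 4.
  Res(f, -3) = P(-3)/Q'(-3) = (4)/(-2) = -2
  Res(f, -1) = P(-1)/Q'(-1) = (2)/(2) = 1

Sum of residues inside C: -1
∮_C f(z) dz = 2πi · (-1) = -2*I*pi

Final answer: -2*I*pi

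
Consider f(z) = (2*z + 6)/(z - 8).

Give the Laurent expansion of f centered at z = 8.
22/(z - 8) + 2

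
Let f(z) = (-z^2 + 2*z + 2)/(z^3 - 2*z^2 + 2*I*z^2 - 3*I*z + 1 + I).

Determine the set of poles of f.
{-I, 1 - I, 1}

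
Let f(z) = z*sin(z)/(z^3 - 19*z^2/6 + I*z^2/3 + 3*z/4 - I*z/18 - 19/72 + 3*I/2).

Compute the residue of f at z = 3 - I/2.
Write f(z) = P(z)/Q(z) with P(z) = z*sin(z) and Q(z) = z^3 - 19*z^2/6 + I*z^2/3 + 3*z/4 - I*z/18 - 19/72 + 3*I/2.
The denominator factors as Q(z) = (z + 1/3 + I/2)*(z - 1/2 - 2*I/3)*(z - 3 + I/2), so z = 3 - I/2 is a simple zero of Q and P is analytic there; z = 3 - I/2 is therefore a simple pole and
  Res(f, z₀) = P(z₀)/Q'(z₀).

Q'(z) = 3*z^2 - 19*z/3 + 2*I*z/3 + 3/4 - I/18, so Q'(3 - I/2) = 25/3 - 35*I/9.
P(3 - I/2) = (3 - I/2)*sin(3 - I/2).

Res(f, 3 - I/2) = ((3 - I/2)*sin(3 - I/2))/(25/3 - 35*I/9) = (873/2740 + 243*I/2740)*sin(3 - I/2)

Final answer: (873/2740 + 243*I/2740)*sin(3 - I/2)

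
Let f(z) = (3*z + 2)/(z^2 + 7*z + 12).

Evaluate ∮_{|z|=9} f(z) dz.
6*I*pi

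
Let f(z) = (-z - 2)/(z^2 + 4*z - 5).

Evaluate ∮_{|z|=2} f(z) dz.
By the residue theorem, ∮_C f(z) dz = 2πi · (sum of the residues of f at the poles inside |z| = 2).

The denominator factors as (z - 1)*(z + 5), so the singularities of f are simple poles at z = 1, z = -5.
  |1|² = 1 < 4 = 2², so this pole is inside the contour.
  |-5|² = 25 > 4 = 2², so this pole is outside the contour.

With P(z) = -z - 2 and Q(z) = z^2 + 4*z - 5, each pole is simple, so Res(f, z₀) = P(z₀)/Q'(z₀) with Q'(z) = 2*z + 4.
  Res(f, 1) = P(1)/Q'(1) = (-3)/(6) = -1/2

∮_C f(z) dz = 2πi · (-1/2) = -I*pi

Final answer: -I*pi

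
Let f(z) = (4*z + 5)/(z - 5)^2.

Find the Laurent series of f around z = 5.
Put w = z - (5), i.e. z = w + 5. The denominator is w^2, so it suffices to rewrite the numerator in powers of w.

P(z) = 4*z + 5
P(w + 5) = 25 + 4*w

Dividing each term by w^2:
  f = 25/w^2 + 4/w

Substituting back w = z - 5:
  f(z) = 25/(z - 5)^2 + 4/(z - 5)

The series is finite because the numerator is a polynomial; the negative powers form the principal part, and the coefficient of 1/(z - 5) gives Res(f, 5) = 4.

Final answer: 25/(z - 5)^2 + 4/(z - 5)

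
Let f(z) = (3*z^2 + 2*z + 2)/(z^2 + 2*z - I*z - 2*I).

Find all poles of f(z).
{-2, I}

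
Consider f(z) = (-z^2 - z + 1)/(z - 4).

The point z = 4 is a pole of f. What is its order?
Factor the denominator:
  z - 4 = (z - 4)

The numerator P(z) = -z^2 - z + 1 has P(4) = -19 ≠ 0, so no factor of (z - 4) cancels.
Near z = 4 we can therefore write f(z) = g(z)/(z - 4) with g analytic at 4 and g(4) ≠ 0 (g is just the numerator).

Hence z = 4 is a pole of order 1.

Final answer: 1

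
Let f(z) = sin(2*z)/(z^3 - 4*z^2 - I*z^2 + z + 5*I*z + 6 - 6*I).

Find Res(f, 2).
(-3/10 - I/10)*sin(4)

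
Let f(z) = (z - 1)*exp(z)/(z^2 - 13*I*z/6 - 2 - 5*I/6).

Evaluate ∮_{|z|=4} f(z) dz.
pi*(-216/169 + 90*I/169)*exp(1 + 3*I/2) + pi*(216/169 + 248*I/169)*exp(-1 + 2*I/3)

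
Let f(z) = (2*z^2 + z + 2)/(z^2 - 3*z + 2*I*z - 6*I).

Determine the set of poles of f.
The singularities of f are the zeros of the denominator. Factoring,
  z^2 - 3*z + 2*I*z - 6*I = (z - 3)*(z + 2*I)
so the candidates are z = 3, z = -2*I.

Check the numerator P(z) = 2*z^2 + z + 2 at each one:
  P(3) = 23 ≠ 0, so z = 3 is a (simple) pole.
  P(-2*I) = -6 - 2*I ≠ 0, so z = -2*I is a (simple) pole.

Poles of f: {-2*I, 3}

Final answer: {-2*I, 3}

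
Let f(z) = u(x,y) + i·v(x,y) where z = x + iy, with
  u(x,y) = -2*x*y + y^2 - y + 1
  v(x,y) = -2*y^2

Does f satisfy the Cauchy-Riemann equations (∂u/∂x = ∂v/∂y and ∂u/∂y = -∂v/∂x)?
∂u/∂x = -2*y
∂v/∂y = -4*y
∂u/∂y = -2*x + 2*y - 1
∂v/∂x = 0
∂u/∂x ≠ ∂v/∂y and ∂u/∂y ≠ -∂v/∂x; the Cauchy-Riemann equations are not satisfied, so f is not analytic.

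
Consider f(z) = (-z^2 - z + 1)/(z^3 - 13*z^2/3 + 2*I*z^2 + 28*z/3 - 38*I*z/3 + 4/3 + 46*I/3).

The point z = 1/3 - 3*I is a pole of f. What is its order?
Factor the denominator:
  z^3 - 13*z^2/3 + 2*I*z^2 + 28*z/3 - 38*I*z/3 + 4/3 + 46*I/3 = (z - 1/3 + 3*I)*(z - 1 + I)*(z - 3 - 2*I)

The numerator P(z) = -z^2 - z + 1 has P(1/3 - 3*I) = 86/9 + 5*I ≠ 0, so no factor of (z - 1/3 + 3*I) cancels.
Near z = 1/3 - 3*I we can therefore write f(z) = g(z)/(z - 1/3 + 3*I) with g analytic at 1/3 - 3*I and g(1/3 - 3*I) ≠ 0 (g is the numerator divided by the remaining denominator factors).

Hence z = 1/3 - 3*I is a pole of order 1.

Final answer: 1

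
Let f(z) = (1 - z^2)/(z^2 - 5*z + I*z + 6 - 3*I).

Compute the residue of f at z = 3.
Write f(z) = P(z)/Q(z) with P(z) = 1 - z^2 and Q(z) = z^2 - 5*z + I*z + 6 - 3*I.
The denominator factors as Q(z) = (z - 3)*(z - 2 + I), so z = 3 is a simple zero of Q and P is analytic there; z = 3 is therefore a simple pole and
  Res(f, z₀) = P(z₀)/Q'(z₀).

Q'(z) = 2*z - 5 + I, so Q'(3) = 1 + I.
P(3) = -8.

Res(f, 3) = (-8)/(1 + I) = -4 + 4*I

Final answer: -4 + 4*I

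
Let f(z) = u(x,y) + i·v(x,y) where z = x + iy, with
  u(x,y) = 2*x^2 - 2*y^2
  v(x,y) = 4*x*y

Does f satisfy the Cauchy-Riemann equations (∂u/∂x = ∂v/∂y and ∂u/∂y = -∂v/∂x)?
∂u/∂x = 4*x
∂v/∂y = 4*x
∂u/∂y = -4*y
∂v/∂x = 4*y
∂u/∂x = ∂v/∂y and ∂u/∂y = -∂v/∂x hold identically; f is analytic.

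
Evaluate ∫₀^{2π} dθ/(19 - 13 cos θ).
Call the integral J. The integrand is 2π-periodic and we integrate over a full period, so shifting θ does not change the value (θ → θ + π flips the sign of the trig term). Hence
  J = ∫₀^{2π} dθ/(19 + 13 cos θ).
Put z = e^{iθ}: then cos θ = (z + 1/z)/2, dθ = dz/(iz), and z runs once counterclockwise around |z| = 1:
  J = ∮_{|z|=1} 1/(19 + 13*(z + 1/z)/2) · dz/(iz) = (2/i) ∮_{|z|=1} dz/(13*z^2 + 38*z + 13).
The roots of 13*z^2 + 38*z + 13 are z = (-19 ± sqrt(19^2 - 13^2))/13, with sqrt(192) = 8*sqrt(3); their product is 1, so only z₊ = -19/13 + 8*sqrt(3)/13 lies inside the unit circle (z₋ = -19/13 - 8*sqrt(3)/13 lies outside).
z₊ is a simple zero of q(z) = 13*z^2 + 38*z + 13, so Res(1/q, z₊) = 1/q'(z₊) with q'(z) = 26*z + 38; and q'(z₊) = 13*(z₊ - z₋) = 16*sqrt(3).
Therefore J = (2/i) · 2πi · 1/(16*sqrt(3)) = 2*pi/(8*sqrt(3)) = sqrt(3)*pi/12

Final answer: sqrt(3)*pi/12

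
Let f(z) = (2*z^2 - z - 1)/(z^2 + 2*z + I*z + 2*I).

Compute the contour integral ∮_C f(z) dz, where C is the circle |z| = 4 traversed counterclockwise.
By the residue theorem, ∮_C f(z) dz = 2πi · (sum of the residues of f at the poles inside |z| = 4).

The denominator factors as (z + 2)*(z + I), so the singularities of f are simple poles at z = -2, z = -I.
  |-2|² = 4 < 16 = 4², so this pole is inside the contour.
  |-I|² = 1 < 16 = 4², so this pole is inside the contour.

With P(z) = 2*z^2 - z - 1 and Q(z) = z^2 + 2*z + I*z + 2*I, each pole is simple, so Res(f, z₀) = P(z₀)/Q'(z₀) with Q'(z) = 2*z + 2 + I.
  Res(f, -2) = P(-2)/Q'(-2) = (9)/(-2 + I) = -18/5 - 9*I/5
  Res(f, -I) = P(-I)/Q'(-I) = (-3 + I)/(2 - I) = -7/5 - I/5

Sum of residues inside C: -5 - 2*I
∮_C f(z) dz = 2πi · (-5 - 2*I) = pi*(4 - 10*I)

Final answer: pi*(4 - 10*I)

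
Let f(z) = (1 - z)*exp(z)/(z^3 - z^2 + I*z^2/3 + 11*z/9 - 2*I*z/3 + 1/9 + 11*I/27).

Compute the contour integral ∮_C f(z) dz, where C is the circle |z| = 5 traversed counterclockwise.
By the residue theorem, ∮_C f(z) dz = 2πi · (sum of the residues of f at the poles inside |z| = 5).

The denominator factors as (z - 2/3 - I)*(z - 1/3 + I)*(z + I/3), so the singularities of f are simple poles at z = 2/3 + I, z = 1/3 - I, z = -I/3.
  |2/3 + I|² = 13/9 < 25 = 5², so this pole is inside the contour.
  |1/3 - I|² = 10/9 < 25 = 5², so this pole is inside the contour.
  |-I/3|² = 1/9 < 25 = 5², so this pole is inside the contour.

With P(z) = (1 - z)*exp(z) and Q(z) = z^3 - z^2 + I*z^2/3 + 11*z/9 - 2*I*z/3 + 1/9 + 11*I/27, each pole is simple, so Res(f, z₀) = P(z₀)/Q'(z₀) with Q'(z) = 3*z^2 - 2*z + 2*I*z/3 + 11/9 - 2*I/3.
  Res(f, 2/3 + I) = P(2/3 + I)/Q'(2/3 + I) = ((1/3 - I)*exp(2/3 + I))/(-22/9 + 16*I/9) = (-21/74 + 15*I/74)*exp(2/3 + I)
  Res(f, 1/3 - I) = P(1/3 - I)/Q'(1/3 - I) = ((2/3 + I)*exp(1/3 - I))/(-13/9 - 4*I/9) = (-114/185 - 93*I/185)*exp(1/3 - I)
  Res(f, -I/3) = P(-I/3)/Q'(-I/3) = ((1 + I/3)*exp(-I/3))/(10/9) = (9/10 + 3*I/10)*exp(-I/3)

Sum of residues inside C: (-21/74 + 15*I/74)*exp(2/3 + I) + (9/10 + 3*I/10)*exp(-I/3) + (-114/185 - 93*I/185)*exp(1/3 - I)
∮_C f(z) dz = 2πi · ((-21/74 + 15*I/74)*exp(2/3 + I) + (9/10 + 3*I/10)*exp(-I/3) + (-114/185 - 93*I/185)*exp(1/3 - I)) = pi*(186/185 - 228*I/185)*exp(1/3 - I) + pi*(-15/37 - 21*I/37)*exp(2/3 + I) + pi*(-3/5 + 9*I/5)*exp(-I/3)

Final answer: pi*(186/185 - 228*I/185)*exp(1/3 - I) + pi*(-15/37 - 21*I/37)*exp(2/3 + I) + pi*(-3/5 + 9*I/5)*exp(-I/3)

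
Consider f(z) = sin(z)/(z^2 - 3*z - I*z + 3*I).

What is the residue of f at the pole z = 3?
Write f(z) = P(z)/Q(z) with P(z) = sin(z) and Q(z) = z^2 - 3*z - I*z + 3*I.
The denominator factors as Q(z) = (z - I)*(z - 3), so z = 3 is a simple zero of Q and P is analytic there; z = 3 is therefore a simple pole and
  Res(f, z₀) = P(z₀)/Q'(z₀).

Q'(z) = 2*z - 3 - I, so Q'(3) = 3 - I.
P(3) = sin(3).

Res(f, 3) = (sin(3))/(3 - I) = (3/10 + I/10)*sin(3)

Final answer: (3/10 + I/10)*sin(3)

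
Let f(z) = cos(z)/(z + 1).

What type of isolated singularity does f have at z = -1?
Write f(z) = g(z)/(z + 1) with g(z) = cos(z).
g is entire and g(-1) = cos(1) ≠ 0, so no factor of (z + 1) cancels: the Laurent expansion of f about z = -1 starts at the power -1, i.e. lim_{z→z₀} (z - z₀) f(z) = cos(1) is finite and nonzero.
So z = -1 is a pole of order 1.

Final answer: pole of order 1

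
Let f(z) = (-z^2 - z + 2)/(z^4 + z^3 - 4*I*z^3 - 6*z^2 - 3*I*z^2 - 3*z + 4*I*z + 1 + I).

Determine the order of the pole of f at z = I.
Factor the denominator:
  z^4 + z^3 - 4*I*z^3 - 6*z^2 - 3*I*z^2 - 3*z + 4*I*z + 1 + I = (z - I)^3*(z + 1 - I)

The numerator P(z) = -z^2 - z + 2 has P(I) = 3 - I ≠ 0, so no factor of (z - I) cancels.
Near z = I we can therefore write f(z) = g(z)/(z - I)^3 with g analytic at I and g(I) ≠ 0 (g is the numerator divided by the remaining denominator factors).

Hence z = I is a pole of order 3.

Final answer: 3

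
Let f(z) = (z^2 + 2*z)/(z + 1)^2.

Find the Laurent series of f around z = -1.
Put w = z - (-1), i.e. z = w - 1. The denominator is w^2, so it suffices to rewrite the numerator in powers of w.

P(z) = z^2 + 2*z
P(w - 1) = -1 + w^2

Dividing each term by w^2:
  f = -1/w^2 + 1

Substituting back w = z + 1:
  f(z) = -1/(z + 1)^2 + 1

The series is finite because the numerator is a polynomial; the negative powers form the principal part.

Final answer: -1/(z + 1)^2 + 1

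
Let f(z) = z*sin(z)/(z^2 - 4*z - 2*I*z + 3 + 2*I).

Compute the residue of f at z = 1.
Write f(z) = P(z)/Q(z) with P(z) = z*sin(z) and Q(z) = z^2 - 4*z - 2*I*z + 3 + 2*I.
The denominator factors as Q(z) = (z - 1)*(z - 3 - 2*I), so z = 1 is a simple zero of Q and P is analytic there; z = 1 is therefore a simple pole and
  Res(f, z₀) = P(z₀)/Q'(z₀).

Q'(z) = 2*z - 4 - 2*I, so Q'(1) = -2 - 2*I.
P(1) = sin(1).

Res(f, 1) = (sin(1))/(-2 - 2*I) = (-1/4 + I/4)*sin(1)

Final answer: (-1/4 + I/4)*sin(1)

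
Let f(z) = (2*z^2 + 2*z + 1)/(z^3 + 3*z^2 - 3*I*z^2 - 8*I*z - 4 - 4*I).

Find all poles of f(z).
The singularities of f are the zeros of the denominator. Factoring,
  z^3 + 3*z^2 - 3*I*z^2 - 8*I*z - 4 - 4*I = (z - 2*I)*(z + 1 - I)*(z + 2)
so the candidates are z = 2*I, z = -1 + I, z = -2.

Check the numerator P(z) = 2*z^2 + 2*z + 1 at each one:
  P(2*I) = -7 + 4*I ≠ 0, so z = 2*I is a (simple) pole.
  P(-1 + I) = -1 - 2*I ≠ 0, so z = -1 + I is a (simple) pole.
  P(-2) = 5 ≠ 0, so z = -2 is a (simple) pole.

Poles of f: {-2, -1 + I, 2*I}

Final answer: {-2, -1 + I, 2*I}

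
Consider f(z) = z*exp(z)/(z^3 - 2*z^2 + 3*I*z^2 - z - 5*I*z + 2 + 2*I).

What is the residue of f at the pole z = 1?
exp(1)*(-2/5 - I/5)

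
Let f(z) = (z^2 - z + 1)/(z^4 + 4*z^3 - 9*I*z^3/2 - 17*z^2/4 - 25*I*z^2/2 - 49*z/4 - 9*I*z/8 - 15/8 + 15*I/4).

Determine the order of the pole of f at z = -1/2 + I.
Factor the denominator:
  z^4 + 4*z^3 - 9*I*z^3/2 - 17*z^2/4 - 25*I*z^2/2 - 49*z/4 - 9*I*z/8 - 15/8 + 15*I/4 = (z + 1/2 - I)^2*(z + 3 - 3*I/2)*(z - I)

The numerator P(z) = z^2 - z + 1 has P(-1/2 + I) = 3/4 - 2*I ≠ 0, so no factor of (z + 1/2 - I) cancels.
Near z = -1/2 + I we can therefore write f(z) = g(z)/(z + 1/2 - I)^2 with g analytic at -1/2 + I and g(-1/2 + I) ≠ 0 (g is the numerator divided by the remaining denominator factors).

Hence z = -1/2 + I is a pole of order 2.

Final answer: 2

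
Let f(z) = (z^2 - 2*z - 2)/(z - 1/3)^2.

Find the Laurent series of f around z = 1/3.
Put w = z - (1/3), i.e. z = w + 1/3. The denominator is w^2, so it suffices to rewrite the numerator in powers of w.

P(z) = z^2 - 2*z - 2
P(w + 1/3) = -23/9 - 4*w/3 + w^2

Dividing each term by w^2:
  f = -23/(9*w^2) - 4/(3*w) + 1

Substituting back w = z - 1/3:
  f(z) = -23/(9*(z - 1/3)^2) - 4/(3*(z - 1/3)) + 1

The series is finite because the numerator is a polynomial; the negative powers form the principal part, and the coefficient of 1/(z - 1/3) gives Res(f, 1/3) = -4/3.

Final answer: -23/(9*(z - 1/3)^2) - 4/(3*(z - 1/3)) + 1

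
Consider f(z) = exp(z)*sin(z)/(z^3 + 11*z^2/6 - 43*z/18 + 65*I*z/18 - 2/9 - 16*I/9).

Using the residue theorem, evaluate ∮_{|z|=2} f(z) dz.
By the residue theorem, ∮_C f(z) dz = 2πi · (sum of the residues of f at the poles inside |z| = 2).

The denominator factors as (z - 2/3 + 2*I/3)*(z + 3 - I)*(z - 1/2 + I/3), so the singularities of f are simple poles at z = 2/3 - 2*I/3, z = -3 + I, z = 1/2 - I/3.
  |2/3 - 2*I/3|² = 8/9 < 4 = 2², so this pole is inside the contour.
  |-3 + I|² = 10 > 4 = 2², so this pole is outside the contour.
  |1/2 - I/3|² = 13/36 < 4 = 2², so this pole is inside the contour.

With P(z) = exp(z)*sin(z) and Q(z) = z^3 + 11*z^2/6 - 43*z/18 + 65*I*z/18 - 2/9 - 16*I/9, each pole is simple, so Res(f, z₀) = P(z₀)/Q'(z₀) with Q'(z) = 3*z^2 + 11*z/3 - 43/18 + 65*I/18.
  Res(f, 2/3 - 2*I/3) = P(2/3 - 2*I/3)/Q'(2/3 - 2*I/3) = (exp(2/3 - 2*I/3)*sin(2/3 - 2*I/3))/(1/18 - 3*I/2) = (9/365 + 243*I/365)*exp(2/3 - 2*I/3)*sin(2/3 - 2*I/3)
  Res(f, 1/2 - I/3) = P(1/2 - I/3)/Q'(1/2 - I/3) = (exp(1/2 - I/3)*sin(1/2 - I/3))/(-5/36 + 25*I/18) = (-36/505 - 72*I/101)*exp(1/2 - I/3)*sin(1/2 - I/3)

Sum of residues inside C: (-36/505 - 72*I/101)*exp(1/2 - I/3)*sin(1/2 - I/3) + (9/365 + 243*I/365)*exp(2/3 - 2*I/3)*sin(2/3 - 2*I/3)
∮_C f(z) dz = 2πi · ((-36/505 - 72*I/101)*exp(1/2 - I/3)*sin(1/2 - I/3) + (9/365 + 243*I/365)*exp(2/3 - 2*I/3)*sin(2/3 - 2*I/3)) = pi*(144/101 - 72*I/505)*exp(1/2 - I/3)*sin(1/2 - I/3) + pi*(-486/365 + 18*I/365)*exp(2/3 - 2*I/3)*sin(2/3 - 2*I/3)

Final answer: pi*(144/101 - 72*I/505)*exp(1/2 - I/3)*sin(1/2 - I/3) + pi*(-486/365 + 18*I/365)*exp(2/3 - 2*I/3)*sin(2/3 - 2*I/3)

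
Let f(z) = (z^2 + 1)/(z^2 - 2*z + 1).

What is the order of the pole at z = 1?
Factor the denominator:
  z^2 - 2*z + 1 = (z - 1)^2

The numerator P(z) = z^2 + 1 has P(1) = 2 ≠ 0, so no factor of (z - 1) cancels.
Near z = 1 we can therefore write f(z) = g(z)/(z - 1)^2 with g analytic at 1 and g(1) ≠ 0 (g is just the numerator).

Hence z = 1 is a pole of order 2.

Final answer: 2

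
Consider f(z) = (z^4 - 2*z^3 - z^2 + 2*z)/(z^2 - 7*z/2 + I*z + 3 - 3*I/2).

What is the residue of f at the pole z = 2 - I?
Write f(z) = P(z)/Q(z) with P(z) = z^4 - 2*z^3 - z^2 + 2*z and Q(z) = z^2 - 7*z/2 + I*z + 3 - 3*I/2.
The denominator factors as Q(z) = (z - 3/2)*(z - 2 + I), so z = 2 - I is a simple zero of Q and P is analytic there; z = 2 - I is therefore a simple pole and
  Res(f, z₀) = P(z₀)/Q'(z₀).

Q'(z) = 2*z - 7/2 + I, so Q'(2 - I) = 1/2 - I.
P(2 - I) = -10.

Res(f, 2 - I) = (-10)/(1/2 - I) = -4 - 8*I

Final answer: -4 - 8*I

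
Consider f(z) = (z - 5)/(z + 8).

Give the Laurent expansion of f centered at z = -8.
Put w = z - (-8), i.e. z = w - 8. The denominator is w, so it suffices to rewrite the numerator in powers of w.

P(z) = z - 5
P(w - 8) = -13 + w

Dividing each term by w:
  f = -13/w + 1

Substituting back w = z + 8:
  f(z) = -13/(z + 8) + 1

The series is finite because the numerator is a polynomial; the negative powers form the principal part, and the coefficient of 1/(z + 8) gives Res(f, -8) = -13.

Final answer: -13/(z + 8) + 1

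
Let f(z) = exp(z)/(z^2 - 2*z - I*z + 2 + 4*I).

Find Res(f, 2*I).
Write f(z) = P(z)/Q(z) with P(z) = exp(z) and Q(z) = z^2 - 2*z - I*z + 2 + 4*I.
The denominator factors as Q(z) = (z - 2*I)*(z - 2 + I), so z = 2*I is a simple zero of Q and P is analytic there; z = 2*I is therefore a simple pole and
  Res(f, z₀) = P(z₀)/Q'(z₀).

Q'(z) = 2*z - 2 - I, so Q'(2*I) = -2 + 3*I.
P(2*I) = exp(2*I).

Res(f, 2*I) = (exp(2*I))/(-2 + 3*I) = (-2/13 - 3*I/13)*exp(2*I)

Final answer: (-2/13 - 3*I/13)*exp(2*I)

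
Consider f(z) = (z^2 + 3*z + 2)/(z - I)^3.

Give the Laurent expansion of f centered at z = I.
Put w = z - (I), i.e. z = w + I. The denominator is w^3, so it suffices to rewrite the numerator in powers of w.

P(z) = z^2 + 3*z + 2
P(w + I) = 1 + 3*I + (3 + 2*I)*w + w^2

Dividing each term by w^3:
  f = (1 + 3*I)/w^3 + (3 + 2*I)/w^2 + 1/w

Substituting back w = z - I:
  f(z) = (1 + 3*I)/(z - I)^3 + (3 + 2*I)/(z - I)^2 + 1/(z - I)

The series is finite because the numerator is a polynomial; the negative powers form the principal part, and the coefficient of 1/(z - I) gives Res(f, I) = 1.

Final answer: (1 + 3*I)/(z - I)^3 + (3 + 2*I)/(z - I)^2 + 1/(z - I)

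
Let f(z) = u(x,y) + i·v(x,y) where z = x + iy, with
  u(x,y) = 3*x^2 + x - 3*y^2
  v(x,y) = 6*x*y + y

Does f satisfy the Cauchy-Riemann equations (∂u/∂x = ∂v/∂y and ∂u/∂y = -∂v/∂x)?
∂u/∂x = 6*x + 1
∂v/∂y = 6*x + 1
∂u/∂y = -6*y
∂v/∂x = 6*y
∂u/∂x = ∂v/∂y and ∂u/∂y = -∂v/∂x hold identically; f is analytic.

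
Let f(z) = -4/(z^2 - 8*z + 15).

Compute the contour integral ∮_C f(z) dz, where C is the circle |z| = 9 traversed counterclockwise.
By the residue theorem, ∮_C f(z) dz = 2πi · (sum of the residues of f at the poles inside |z| = 9).

The denominator factors as (z - 5)*(z - 3), so the singularities of f are simple poles at z = 5, z = 3.
  |5|² = 25 < 81 = 9², so this pole is inside the contour.
  |3|² = 9 < 81 = 9², so this pole is inside the contour.

With P(z) = -4 and Q(z) = z^2 - 8*z + 15, each pole is simple, so Res(f, z₀) = P(z₀)/Q'(z₀) with Q'(z) = 2*z - 8.
  Res(f, 5) = P(5)/Q'(5) = (-4)/(2) = -2
  Res(f, 3) = P(3)/Q'(3) = (-4)/(-2) = 2

Sum of residues inside C: 0
∮_C f(z) dz = 2πi · (0) = 0

Final answer: 0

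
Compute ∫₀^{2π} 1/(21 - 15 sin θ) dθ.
Call the integral J. The integrand is 2π-periodic and we integrate over a full period, so shifting θ does not change the value (θ → θ + π/2 turns sin θ into cos θ; θ → θ + π flips the sign of the trig term). Hence
  J = ∫₀^{2π} dθ/(21 + 15 cos θ).
Put z = e^{iθ}: then cos θ = (z + 1/z)/2, dθ = dz/(iz), and z runs once counterclockwise around |z| = 1:
  J = ∮_{|z|=1} 1/(21 + 15*(z + 1/z)/2) · dz/(iz) = (2/i) ∮_{|z|=1} dz/(15*z^2 + 42*z + 15).
The roots of 15*z^2 + 42*z + 15 are z = (-21 ± sqrt(21^2 - 15^2))/15, with sqrt(216) = 6*sqrt(6); their product is 1, so only z₊ = -7/5 + 2*sqrt(6)/5 lies inside the unit circle (z₋ = -7/5 - 2*sqrt(6)/5 lies outside).
z₊ is a simple zero of q(z) = 15*z^2 + 42*z + 15, so Res(1/q, z₊) = 1/q'(z₊) with q'(z) = 30*z + 42; and q'(z₊) = 15*(z₊ - z₋) = 12*sqrt(6).
Therefore J = (2/i) · 2πi · 1/(12*sqrt(6)) = 2*pi/(6*sqrt(6)) = sqrt(6)*pi/18

Final answer: sqrt(6)*pi/18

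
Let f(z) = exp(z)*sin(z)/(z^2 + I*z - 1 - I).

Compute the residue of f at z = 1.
exp(1)*(2/5 - I/5)*sin(1)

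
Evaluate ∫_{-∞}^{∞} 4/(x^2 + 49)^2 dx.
2*pi/343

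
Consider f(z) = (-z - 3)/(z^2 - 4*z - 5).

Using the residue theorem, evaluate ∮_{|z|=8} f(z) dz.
By the residue theorem, ∮_C f(z) dz = 2πi · (sum of the residues of f at the poles inside |z| = 8).

The denominator factors as (z - 5)*(z + 1), so the singularities of f are simple poles at z = 5, z = -1.
  |5|² = 25 < 64 = 8², so this pole is inside the contour.
  |-1|² = 1 < 64 = 8², so this pole is inside the contour.

With P(z) = -z - 3 and Q(z) = z^2 - 4*z - 5, each pole is simple, so Res(f, z₀) = P(z₀)/Q'(z₀) with Q'(z) = 2*z - 4.
  Res(f, 5) = P(5)/Q'(5) = (-8)/(6) = -4/3
  Res(f, -1) = P(-1)/Q'(-1) = (-2)/(-6) = 1/3

Sum of residues inside C: -1
∮_C f(z) dz = 2πi · (-1) = -2*I*pi

Final answer: -2*I*pi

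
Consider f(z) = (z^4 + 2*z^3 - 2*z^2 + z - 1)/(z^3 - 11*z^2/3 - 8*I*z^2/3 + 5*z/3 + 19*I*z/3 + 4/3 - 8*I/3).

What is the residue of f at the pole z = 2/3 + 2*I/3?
-59/34 + 953*I/306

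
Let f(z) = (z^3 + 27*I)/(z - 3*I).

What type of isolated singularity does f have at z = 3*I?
The numerator vanishes at z = 3*I ((3*I)^3 = -27*I), so it is divisible by z - 3*I:
  z^3 + 27*I = (z - 3*I)*(z^2 + 3*I*z - 9)
Hence for z ≠ 3*I, f(z) = z^2 + 3*I*z - 9, a polynomial, and lim_{z→3*I} f(z) = -27 is finite.
So the singularity is removable.

Final answer: removable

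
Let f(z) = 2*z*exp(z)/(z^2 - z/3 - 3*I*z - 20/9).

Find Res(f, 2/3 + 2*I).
(8/3 + 4*I/3)*exp(2/3 + 2*I)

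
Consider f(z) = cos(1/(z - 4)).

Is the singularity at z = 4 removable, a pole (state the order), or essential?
Let u = z - 4. Then
  cos(1/u) = Σ_{k≥0} (-1)^k (1)^(2k)/((2k)!·u^(2k)) = 1 - 1/(2*u^2) + 1/(24*u^4) + ...
which has infinitely many negative powers of u, so cos(1/(z - 4)) has an essential singularity at z = 4.
So the singularity is essential.

Final answer: essential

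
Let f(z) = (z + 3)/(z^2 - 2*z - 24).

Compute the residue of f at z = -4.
Write f(z) = P(z)/Q(z) with P(z) = z + 3 and Q(z) = z^2 - 2*z - 24.
The denominator factors as Q(z) = (z - 6)*(z + 4), so z = -4 is a simple zero of Q and P is analytic there; z = -4 is therefore a simple pole and
  Res(f, z₀) = P(z₀)/Q'(z₀).

Q'(z) = 2*z - 2, so Q'(-4) = -10.
P(-4) = -1.

Res(f, -4) = (-1)/(-10) = 1/10

Final answer: 1/10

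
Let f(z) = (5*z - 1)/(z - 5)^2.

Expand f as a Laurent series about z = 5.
Put w = z - (5), i.e. z = w + 5. The denominator is w^2, so it suffices to rewrite the numerator in powers of w.

P(z) = 5*z - 1
P(w + 5) = 24 + 5*w

Dividing each term by w^2:
  f = 24/w^2 + 5/w

Substituting back w = z - 5:
  f(z) = 24/(z - 5)^2 + 5/(z - 5)

The series is finite because the numerator is a polynomial; the negative powers form the principal part, and the coefficient of 1/(z - 5) gives Res(f, 5) = 5.

Final answer: 24/(z - 5)^2 + 5/(z - 5)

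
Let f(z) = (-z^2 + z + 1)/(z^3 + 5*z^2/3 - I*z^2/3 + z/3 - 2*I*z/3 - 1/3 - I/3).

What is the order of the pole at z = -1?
Factor the denominator:
  z^3 + 5*z^2/3 - I*z^2/3 + z/3 - 2*I*z/3 - 1/3 - I/3 = (z + 1)^2*(z - 1/3 - I/3)

The numerator P(z) = -z^2 + z + 1 has P(-1) = -1 ≠ 0, so no factor of (z + 1) cancels.
Near z = -1 we can therefore write f(z) = g(z)/(z + 1)^2 with g analytic at -1 and g(-1) ≠ 0 (g is the numerator divided by the remaining denominator factors).

Hence z = -1 is a pole of order 2.

Final answer: 2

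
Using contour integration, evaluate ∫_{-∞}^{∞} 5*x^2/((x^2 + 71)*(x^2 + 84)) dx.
Let f(z) = 5*z^2/((z^2 + 71)*(z^2 + 84)). The denominator has no real zeros and deg Q - deg P = 2 ≥ 2, so the integral of f over the upper semicircle |z| = R tends to 0 as R → ∞. Closing the contour in the upper half-plane,
  ∫_{-∞}^{∞} f(x) dx = 2πi · Σ Res(f, z_k)  over the poles with Im z_k > 0.

Zeros of the denominator: z^2 + 71 = 0 gives z = ±sqrt(71)*I; z^2 + 84 = 0 gives z = ±2*sqrt(21)*I.
Upper half-plane: z = 2*sqrt(21)*I, z = sqrt(71)*I (simple).

Each pole is a simple zero of Q(z) = z^4 + 155*z^2 + 5964, so Res(f, z₀) = P(z₀)/Q'(z₀) with P(z) = 5*z^2, Q'(z) = 4*z^3 + 310*z:
  Res(f, 2*sqrt(21)*I) = (-420)/(-52*sqrt(21)*I) = -5*sqrt(21)*I/13
  Res(f, sqrt(71)*I) = (-355)/(26*sqrt(71)*I) = 5*sqrt(71)*I/26

Sum of residues: 5*I*(-2*sqrt(21) + sqrt(71))/26
∫_{-∞}^{∞} f(x) dx = 2πi · (5*I*(-2*sqrt(21) + sqrt(71))/26) = 5*pi*(-sqrt(71) + 2*sqrt(21))/13

Final answer: 5*pi*(-sqrt(71) + 2*sqrt(21))/13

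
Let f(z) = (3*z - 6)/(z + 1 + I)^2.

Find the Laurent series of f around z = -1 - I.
(-9 - 3*I)/(z + 1 + I)^2 + 3/(z + 1 + I)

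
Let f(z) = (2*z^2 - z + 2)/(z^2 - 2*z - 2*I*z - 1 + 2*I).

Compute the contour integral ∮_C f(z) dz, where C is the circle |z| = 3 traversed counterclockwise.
By the residue theorem, ∮_C f(z) dz = 2πi · (sum of the residues of f at the poles inside |z| = 3).

The denominator factors as (z - 2 - I)*(z - I), so the singularities of f are simple poles at z = 2 + I, z = I.
  |2 + I|² = 5 < 9 = 3², so this pole is inside the contour.
  |I|² = 1 < 9 = 3², so this pole is inside the contour.

With P(z) = 2*z^2 - z + 2 and Q(z) = z^2 - 2*z - 2*I*z - 1 + 2*I, each pole is simple, so Res(f, z₀) = P(z₀)/Q'(z₀) with Q'(z) = 2*z - 2 - 2*I.
  Res(f, 2 + I) = P(2 + I)/Q'(2 + I) = (6 + 7*I)/(2) = 3 + 7*I/2
  Res(f, I) = P(I)/Q'(I) = (-I)/(-2) = I/2

Sum of residues inside C: 3 + 4*I
∮_C f(z) dz = 2πi · (3 + 4*I) = pi*(-8 + 6*I)

Final answer: pi*(-8 + 6*I)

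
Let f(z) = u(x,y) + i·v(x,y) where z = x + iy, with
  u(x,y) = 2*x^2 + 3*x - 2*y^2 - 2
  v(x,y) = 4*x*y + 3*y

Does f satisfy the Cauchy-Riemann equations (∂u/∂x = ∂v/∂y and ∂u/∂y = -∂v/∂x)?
∂u/∂x = 4*x + 3
∂v/∂y = 4*x + 3
∂u/∂y = -4*y
∂v/∂x = 4*y
∂u/∂x = ∂v/∂y and ∂u/∂y = -∂v/∂x hold identically; f is analytic.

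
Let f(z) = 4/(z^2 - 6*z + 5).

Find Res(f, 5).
1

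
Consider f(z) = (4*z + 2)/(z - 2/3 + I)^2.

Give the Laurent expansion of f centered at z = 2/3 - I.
Put w = z - (2/3 - I), i.e. z = w + 2/3 - I. The denominator is w^2, so it suffices to rewrite the numerator in powers of w.

P(z) = 4*z + 2
P(w + 2/3 - I) = 14/3 - 4*I + 4*w

Dividing each term by w^2:
  f = (14/3 - 4*I)/w^2 + 4/w

Substituting back w = z - 2/3 + I:
  f(z) = (14/3 - 4*I)/(z - 2/3 + I)^2 + 4/(z - 2/3 + I)

The series is finite because the numerator is a polynomial; the negative powers form the principal part, and the coefficient of 1/(z - 2/3 + I) gives Res(f, 2/3 - I) = 4.

Final answer: (14/3 - 4*I)/(z - 2/3 + I)^2 + 4/(z - 2/3 + I)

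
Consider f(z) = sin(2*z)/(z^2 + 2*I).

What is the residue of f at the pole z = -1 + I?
Write f(z) = P(z)/Q(z) with P(z) = sin(2*z) and Q(z) = z^2 + 2*I.
The denominator factors as Q(z) = (z - 1 + I)*(z + 1 - I), so z = -1 + I is a simple zero of Q and P is analytic there; z = -1 + I is therefore a simple pole and
  Res(f, z₀) = P(z₀)/Q'(z₀).

Q'(z) = 2*z, so Q'(-1 + I) = -2 + 2*I.
P(-1 + I) = -sin(2 - 2*I).

Res(f, -1 + I) = (-sin(2 - 2*I))/(-2 + 2*I) = (1/4 + I/4)*sin(2 - 2*I)

Final answer: (1/4 + I/4)*sin(2 - 2*I)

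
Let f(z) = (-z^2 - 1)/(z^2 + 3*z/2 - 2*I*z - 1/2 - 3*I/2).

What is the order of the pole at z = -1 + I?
Factor the denominator:
  z^2 + 3*z/2 - 2*I*z - 1/2 - 3*I/2 = (z + 1 - I)*(z + 1/2 - I)

The numerator P(z) = -z^2 - 1 has P(-1 + I) = -1 + 2*I ≠ 0, so no factor of (z + 1 - I) cancels.
Near z = -1 + I we can therefore write f(z) = g(z)/(z + 1 - I) with g analytic at -1 + I and g(-1 + I) ≠ 0 (g is the numerator divided by the remaining denominator factors).

Hence z = -1 + I is a pole of order 1.

Final answer: 1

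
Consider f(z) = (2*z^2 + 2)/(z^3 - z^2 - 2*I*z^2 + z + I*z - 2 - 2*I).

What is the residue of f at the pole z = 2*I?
Write f(z) = P(z)/Q(z) with P(z) = 2*z^2 + 2 and Q(z) = z^3 - z^2 - 2*I*z^2 + z + I*z - 2 - 2*I.
The denominator factors as Q(z) = (z + I)*(z - 2*I)*(z - 1 - I), so z = 2*I is a simple zero of Q and P is analytic there; z = 2*I is therefore a simple pole and
  Res(f, z₀) = P(z₀)/Q'(z₀).

Q'(z) = 3*z^2 - 2*z - 4*I*z + 1 + I, so Q'(2*I) = -3 - 3*I.
P(2*I) = -6.

Res(f, 2*I) = (-6)/(-3 - 3*I) = 1 - I

Final answer: 1 - I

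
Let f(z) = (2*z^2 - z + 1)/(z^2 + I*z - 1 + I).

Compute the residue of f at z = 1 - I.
Write f(z) = P(z)/Q(z) with P(z) = 2*z^2 - z + 1 and Q(z) = z^2 + I*z - 1 + I.
The denominator factors as Q(z) = (z + 1)*(z - 1 + I), so z = 1 - I is a simple zero of Q and P is analytic there; z = 1 - I is therefore a simple pole and
  Res(f, z₀) = P(z₀)/Q'(z₀).

Q'(z) = 2*z + I, so Q'(1 - I) = 2 - I.
P(1 - I) = -3*I.

Res(f, 1 - I) = (-3*I)/(2 - I) = 3/5 - 6*I/5

Final answer: 3/5 - 6*I/5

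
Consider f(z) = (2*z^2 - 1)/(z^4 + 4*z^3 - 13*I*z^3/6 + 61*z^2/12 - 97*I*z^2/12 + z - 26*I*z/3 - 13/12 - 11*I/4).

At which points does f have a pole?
{-2 - I/3, -1, -1/2 + I/2, -1/2 + 2*I}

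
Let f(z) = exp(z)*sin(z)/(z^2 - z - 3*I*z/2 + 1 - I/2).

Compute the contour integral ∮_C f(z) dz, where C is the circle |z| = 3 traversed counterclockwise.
By the residue theorem, ∮_C f(z) dz = 2πi · (sum of the residues of f at the poles inside |z| = 3).

The denominator factors as (z + I/2)*(z - 1 - 2*I), so the singularities of f are simple poles at z = -I/2, z = 1 + 2*I.
  |-I/2|² = 1/4 < 9 = 3², so this pole is inside the contour.
  |1 + 2*I|² = 5 < 9 = 3², so this pole is inside the contour.

With P(z) = exp(z)*sin(z) and Q(z) = z^2 - z - 3*I*z/2 + 1 - I/2, each pole is simple, so Res(f, z₀) = P(z₀)/Q'(z₀) with Q'(z) = 2*z - 1 - 3*I/2.
  Res(f, -I/2) = P(-I/2)/Q'(-I/2) = (-I*exp(-I/2)*sinh(1/2))/(-1 - 5*I/2) = (10/29 + 4*I/29)*exp(-I/2)*sinh(1/2)
  Res(f, 1 + 2*I) = P(1 + 2*I)/Q'(1 + 2*I) = (exp(1 + 2*I)*sin(1 + 2*I))/(1 + 5*I/2) = (4/29 - 10*I/29)*exp(1 + 2*I)*sin(1 + 2*I)

Sum of residues inside C: (10/29 + 4*I/29)*exp(-I/2)*sinh(1/2) + (4/29 - 10*I/29)*exp(1 + 2*I)*sin(1 + 2*I)
∮_C f(z) dz = 2πi · ((10/29 + 4*I/29)*exp(-I/2)*sinh(1/2) + (4/29 - 10*I/29)*exp(1 + 2*I)*sin(1 + 2*I)) = pi*(-8/29 + 20*I/29)*exp(-I/2)*sinh(1/2) + pi*(20/29 + 8*I/29)*exp(1 + 2*I)*sin(1 + 2*I)

Final answer: pi*(-8/29 + 20*I/29)*exp(-I/2)*sinh(1/2) + pi*(20/29 + 8*I/29)*exp(1 + 2*I)*sin(1 + 2*I)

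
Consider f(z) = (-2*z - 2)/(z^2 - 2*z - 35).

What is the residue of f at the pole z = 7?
Write f(z) = P(z)/Q(z) with P(z) = -2*z - 2 and Q(z) = z^2 - 2*z - 35.
The denominator factors as Q(z) = (z - 7)*(z + 5), so z = 7 is a simple zero of Q and P is analytic there; z = 7 is therefore a simple pole and
  Res(f, z₀) = P(z₀)/Q'(z₀).

Q'(z) = 2*z - 2, so Q'(7) = 12.
P(7) = -16.

Res(f, 7) = (-16)/(12) = -4/3

Final answer: -4/3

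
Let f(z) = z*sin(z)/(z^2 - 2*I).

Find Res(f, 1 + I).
Write f(z) = P(z)/Q(z) with P(z) = z*sin(z) and Q(z) = z^2 - 2*I.
The denominator factors as Q(z) = (z + 1 + I)*(z - 1 - I), so z = 1 + I is a simple zero of Q and P is analytic there; z = 1 + I is therefore a simple pole and
  Res(f, z₀) = P(z₀)/Q'(z₀).

Q'(z) = 2*z, so Q'(1 + I) = 2 + 2*I.
P(1 + I) = (1 + I)*sin(1 + I).

Res(f, 1 + I) = ((1 + I)*sin(1 + I))/(2 + 2*I) = sin(1 + I)/2

Final answer: sin(1 + I)/2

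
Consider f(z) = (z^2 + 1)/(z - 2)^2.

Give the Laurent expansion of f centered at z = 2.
Put w = z - (2), i.e. z = w + 2. The denominator is w^2, so it suffices to rewrite the numerator in powers of w.

P(z) = z^2 + 1
P(w + 2) = 5 + 4*w + w^2

Dividing each term by w^2:
  f = 5/w^2 + 4/w + 1

Substituting back w = z - 2:
  f(z) = 5/(z - 2)^2 + 4/(z - 2) + 1

The series is finite because the numerator is a polynomial; the negative powers form the principal part, and the coefficient of 1/(z - 2) gives Res(f, 2) = 4.

Final answer: 5/(z - 2)^2 + 4/(z - 2) + 1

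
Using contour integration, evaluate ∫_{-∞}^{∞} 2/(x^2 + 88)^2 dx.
sqrt(22)*pi/3872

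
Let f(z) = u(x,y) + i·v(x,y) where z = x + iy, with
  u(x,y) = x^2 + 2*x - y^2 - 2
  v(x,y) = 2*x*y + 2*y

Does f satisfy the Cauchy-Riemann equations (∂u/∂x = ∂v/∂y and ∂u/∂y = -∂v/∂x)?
∂u/∂x = 2*x + 2
∂v/∂y = 2*x + 2
∂u/∂y = -2*y
∂v/∂x = 2*y
∂u/∂x = ∂v/∂y and ∂u/∂y = -∂v/∂x hold identically; f is analytic.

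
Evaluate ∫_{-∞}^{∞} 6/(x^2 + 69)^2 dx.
Let f(z) = 6/(z^2 + 69)^2. The denominator has no real zeros and deg Q - deg P = 4 ≥ 2, so the integral of f over the upper semicircle |z| = R tends to 0 as R → ∞. Closing the contour in the upper half-plane,
  ∫_{-∞}^{∞} f(x) dx = 2πi · Σ Res(f, z_k)  over the poles with Im z_k > 0.

Zeros of the denominator: z^2 + 69 = 0 gives z = ±sqrt(69)*I.
Upper half-plane: z = sqrt(69)*I (a pole of order 2).

Write f(z) = g(z)/(z - sqrt(69)*I)^2 with g(z) = 6/(z + sqrt(69)*I)^2. For a double pole, Res(f, z₀) = g'(z₀):
  g'(z) = -12/(z + sqrt(69)*I)^3
  Res(f, sqrt(69)*I) = g'(sqrt(69)*I) = -sqrt(69)*I/3174

∫_{-∞}^{∞} f(x) dx = 2πi · (-sqrt(69)*I/3174) = sqrt(69)*pi/1587

Final answer: sqrt(69)*pi/1587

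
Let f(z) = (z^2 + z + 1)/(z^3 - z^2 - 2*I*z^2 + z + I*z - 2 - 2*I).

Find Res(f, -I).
Write f(z) = P(z)/Q(z) with P(z) = z^2 + z + 1 and Q(z) = z^3 - z^2 - 2*I*z^2 + z + I*z - 2 - 2*I.
The denominator factors as Q(z) = (z - 2*I)*(z - 1 - I)*(z + I), so z = -I is a simple zero of Q and P is analytic there; z = -I is therefore a simple pole and
  Res(f, z₀) = P(z₀)/Q'(z₀).

Q'(z) = 3*z^2 - 2*z - 4*I*z + 1 + I, so Q'(-I) = -6 + 3*I.
P(-I) = -I.

Res(f, -I) = (-I)/(-6 + 3*I) = -1/15 + 2*I/15

Final answer: -1/15 + 2*I/15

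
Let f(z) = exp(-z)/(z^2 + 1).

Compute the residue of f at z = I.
Write f(z) = P(z)/Q(z) with P(z) = exp(-z) and Q(z) = z^2 + 1.
The denominator factors as Q(z) = (z + I)*(z - I), so z = I is a simple zero of Q and P is analytic there; z = I is therefore a simple pole and
  Res(f, z₀) = P(z₀)/Q'(z₀).

Q'(z) = 2*z, so Q'(I) = 2*I.
P(I) = exp(-I).

Res(f, I) = (exp(-I))/(2*I) = -I*exp(-I)/2

Final answer: -I*exp(-I)/2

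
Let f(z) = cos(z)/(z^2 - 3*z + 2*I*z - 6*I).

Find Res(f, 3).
Write f(z) = P(z)/Q(z) with P(z) = cos(z) and Q(z) = z^2 - 3*z + 2*I*z - 6*I.
The denominator factors as Q(z) = (z - 3)*(z + 2*I), so z = 3 is a simple zero of Q and P is analytic there; z = 3 is therefore a simple pole and
  Res(f, z₀) = P(z₀)/Q'(z₀).

Q'(z) = 2*z - 3 + 2*I, so Q'(3) = 3 + 2*I.
P(3) = cos(3).

Res(f, 3) = (cos(3))/(3 + 2*I) = (3/13 - 2*I/13)*cos(3)

Final answer: (3/13 - 2*I/13)*cos(3)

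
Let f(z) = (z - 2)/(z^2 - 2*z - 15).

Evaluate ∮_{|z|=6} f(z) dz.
2*I*pi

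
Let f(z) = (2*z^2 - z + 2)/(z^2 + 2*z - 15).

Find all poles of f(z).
The singularities of f are the zeros of the denominator. Factoring,
  z^2 + 2*z - 15 = (z + 5)*(z - 3)
so the candidates are z = -5, z = 3.

Check the numerator P(z) = 2*z^2 - z + 2 at each one:
  P(-5) = 57 ≠ 0, so z = -5 is a (simple) pole.
  P(3) = 17 ≠ 0, so z = 3 is a (simple) pole.

Poles of f: {-5, 3}

Final answer: {-5, 3}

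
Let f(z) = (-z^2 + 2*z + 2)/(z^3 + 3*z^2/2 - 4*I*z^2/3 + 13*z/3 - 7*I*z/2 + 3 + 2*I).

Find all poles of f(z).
The singularities of f are the zeros of the denominator. Factoring,
  z^3 + 3*z^2/2 - 4*I*z^2/3 + 13*z/3 - 7*I*z/2 + 3 + 2*I = (z + 2*I/3)*(z - 3*I)*(z + 3/2 + I)
so the candidates are z = -2*I/3, z = 3*I, z = -3/2 - I.

Check the numerator P(z) = -z^2 + 2*z + 2 at each one:
  P(-2*I/3) = 22/9 - 4*I/3 ≠ 0, so z = -2*I/3 is a (simple) pole.
  P(3*I) = 11 + 6*I ≠ 0, so z = 3*I is a (simple) pole.
  P(-3/2 - I) = -9/4 - 5*I ≠ 0, so z = -3/2 - I is a (simple) pole.

Poles of f: {-3/2 - I, -2*I/3, 3*I}

Final answer: {-3/2 - I, -2*I/3, 3*I}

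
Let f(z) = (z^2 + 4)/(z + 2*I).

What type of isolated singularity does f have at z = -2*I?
The numerator vanishes at z = -2*I ((-2*I)^2 = -4), so it is divisible by z + 2*I:
  z^2 + 4 = (z + 2*I)*(z - 2*I)
Hence for z ≠ -2*I, f(z) = z - 2*I, a polynomial, and lim_{z→-2*I} f(z) = -4*I is finite.
So the singularity is removable.

Final answer: removable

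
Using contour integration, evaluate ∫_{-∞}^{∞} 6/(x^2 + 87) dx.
2*sqrt(87)*pi/29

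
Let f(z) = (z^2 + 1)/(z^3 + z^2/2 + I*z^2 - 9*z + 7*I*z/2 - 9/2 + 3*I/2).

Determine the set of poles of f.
The singularities of f are the zeros of the denominator. Factoring,
  z^3 + z^2/2 + I*z^2 - 9*z + 7*I*z/2 - 9/2 + 3*I/2 = (z + 1/2)*(z + 3)*(z - 3 + I)
so the candidates are z = -1/2, z = -3, z = 3 - I.

Check the numerator P(z) = z^2 + 1 at each one:
  P(-1/2) = 5/4 ≠ 0, so z = -1/2 is a (simple) pole.
  P(-3) = 10 ≠ 0, so z = -3 is a (simple) pole.
  P(3 - I) = 9 - 6*I ≠ 0, so z = 3 - I is a (simple) pole.

Poles of f: {-3, -1/2, 3 - I}

Final answer: {-3, -1/2, 3 - I}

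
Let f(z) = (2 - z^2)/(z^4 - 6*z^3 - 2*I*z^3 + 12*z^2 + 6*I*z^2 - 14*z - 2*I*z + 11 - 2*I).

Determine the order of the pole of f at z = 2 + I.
Factor the denominator:
  z^4 - 6*z^3 - 2*I*z^3 + 12*z^2 + 6*I*z^2 - 14*z - 2*I*z + 11 - 2*I = (z - 2 - I)^3*(z + I)

The numerator P(z) = 2 - z^2 has P(2 + I) = -1 - 4*I ≠ 0, so no factor of (z - 2 - I) cancels.
Near z = 2 + I we can therefore write f(z) = g(z)/(z - 2 - I)^3 with g analytic at 2 + I and g(2 + I) ≠ 0 (g is the numerator divided by the remaining denominator factors).

Hence z = 2 + I is a pole of order 3.

Final answer: 3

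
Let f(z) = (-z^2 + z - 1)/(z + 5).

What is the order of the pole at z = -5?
1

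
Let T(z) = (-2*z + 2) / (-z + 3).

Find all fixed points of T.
T(z) = z means -2*z + 2 = z*(-z + 3), i.e.
  -z^2 + 5*z - 2 = 0.
Discriminant: (5)^2 - 4*(-1)*(-2) = 17, so the roots are real.
  z = (-5 ± sqrt(17))/(2*(-1))
Fixed points: {5/2 - sqrt(17)/2, sqrt(17)/2 + 5/2}

Final answer: {5/2 - sqrt(17)/2, sqrt(17)/2 + 5/2}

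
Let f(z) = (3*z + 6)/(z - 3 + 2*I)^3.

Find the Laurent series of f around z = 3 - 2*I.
Put w = z - (3 - 2*I), i.e. z = w + 3 - 2*I. The denominator is w^3, so it suffices to rewrite the numerator in powers of w.

P(z) = 3*z + 6
P(w + 3 - 2*I) = 15 - 6*I + 3*w

Dividing each term by w^3:
  f = (15 - 6*I)/w^3 + 3/w^2

Substituting back w = z - 3 + 2*I:
  f(z) = (15 - 6*I)/(z - 3 + 2*I)^3 + 3/(z - 3 + 2*I)^2

The series is finite because the numerator is a polynomial; the negative powers form the principal part.

Final answer: (15 - 6*I)/(z - 3 + 2*I)^3 + 3/(z - 3 + 2*I)^2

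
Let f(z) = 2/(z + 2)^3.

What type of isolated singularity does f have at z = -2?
Write f(z) = g(z)/(z + 2)^3 with g(z) = 2.
g is entire and g(-2) = 2 ≠ 0, so no factor of (z + 2) cancels: the Laurent expansion of f about z = -2 starts at the power -3, i.e. lim_{z→z₀} (z - z₀)^3 f(z) = 2 is finite and nonzero.
So z = -2 is a pole of order 3.

Final answer: pole of order 3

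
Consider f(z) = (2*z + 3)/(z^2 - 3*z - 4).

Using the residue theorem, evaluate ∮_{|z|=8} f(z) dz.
By the residue theorem, ∮_C f(z) dz = 2πi · (sum of the residues of f at the poles inside |z| = 8).

The denominator factors as (z + 1)*(z - 4), so the singularities of f are simple poles at z = -1, z = 4.
  |-1|² = 1 < 64 = 8², so this pole is inside the contour.
  |4|² = 16 < 64 = 8², so this pole is inside the contour.

With P(z) = 2*z + 3 and Q(z) = z^2 - 3*z - 4, each pole is simple, so Res(f, z₀) = P(z₀)/Q'(z₀) with Q'(z) = 2*z - 3.
  Res(f, -1) = P(-1)/Q'(-1) = (1)/(-5) = -1/5
  Res(f, 4) = P(4)/Q'(4) = (11)/(5) = 11/5

Sum of residues inside C: 2
∮_C f(z) dz = 2πi · (2) = 4*I*pi

Final answer: 4*I*pi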